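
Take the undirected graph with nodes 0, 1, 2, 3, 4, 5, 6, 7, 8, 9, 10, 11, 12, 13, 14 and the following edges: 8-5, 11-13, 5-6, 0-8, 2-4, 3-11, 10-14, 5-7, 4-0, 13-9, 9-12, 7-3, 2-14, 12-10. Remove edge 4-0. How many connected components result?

4 and 0 are still connected via 4-2-14-10-12-9-13-11-3-7-5-8-0, so the component count stays at 2.

2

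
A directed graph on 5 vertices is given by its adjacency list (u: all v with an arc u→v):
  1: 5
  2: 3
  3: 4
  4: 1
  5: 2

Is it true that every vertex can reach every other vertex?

From 5 we can reach every vertex (1, 2, 3, 4, 5), and every vertex can reach 5 (1, 2, 3, 4, 5). So the whole graph is one strongly connected component.

Yes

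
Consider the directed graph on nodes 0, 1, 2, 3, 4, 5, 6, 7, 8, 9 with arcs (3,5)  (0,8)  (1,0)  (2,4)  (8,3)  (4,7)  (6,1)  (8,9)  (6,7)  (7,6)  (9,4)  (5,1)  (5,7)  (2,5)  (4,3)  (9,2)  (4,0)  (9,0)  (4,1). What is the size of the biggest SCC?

{0, 1, 2, 3, 4, 5, 6, 7, 8, 9} are all mutually reachable — one SCC of size 10.
The largest has 10 vertices.

10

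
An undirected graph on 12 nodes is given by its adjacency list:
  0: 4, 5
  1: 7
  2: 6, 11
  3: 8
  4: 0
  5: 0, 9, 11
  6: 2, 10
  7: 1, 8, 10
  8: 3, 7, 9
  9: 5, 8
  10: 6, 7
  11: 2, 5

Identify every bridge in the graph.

0-4, 0-5, 1-7, 3-8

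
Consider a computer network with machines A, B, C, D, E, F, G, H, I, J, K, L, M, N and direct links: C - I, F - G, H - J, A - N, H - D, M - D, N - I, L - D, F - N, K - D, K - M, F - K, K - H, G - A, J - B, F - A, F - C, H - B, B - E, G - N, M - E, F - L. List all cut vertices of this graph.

F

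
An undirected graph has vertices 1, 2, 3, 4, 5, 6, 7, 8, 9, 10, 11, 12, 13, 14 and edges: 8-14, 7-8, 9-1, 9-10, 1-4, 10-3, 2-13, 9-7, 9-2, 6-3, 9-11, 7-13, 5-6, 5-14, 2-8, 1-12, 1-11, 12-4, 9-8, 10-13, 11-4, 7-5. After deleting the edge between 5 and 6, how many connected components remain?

5 and 6 are still connected via 5-7-9-10-3-6, so the component count stays at 1.

1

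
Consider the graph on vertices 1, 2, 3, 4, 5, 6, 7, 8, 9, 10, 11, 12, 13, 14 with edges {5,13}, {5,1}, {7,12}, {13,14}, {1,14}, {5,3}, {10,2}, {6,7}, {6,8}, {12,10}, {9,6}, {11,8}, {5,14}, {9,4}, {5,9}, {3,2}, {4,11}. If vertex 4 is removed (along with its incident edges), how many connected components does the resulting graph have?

1

With 4 gone, the remaining components are: {1, 2, 3, 5, 6, 7, 8, 9, 10, 11, 12, 13, 14}.
That is 1 component.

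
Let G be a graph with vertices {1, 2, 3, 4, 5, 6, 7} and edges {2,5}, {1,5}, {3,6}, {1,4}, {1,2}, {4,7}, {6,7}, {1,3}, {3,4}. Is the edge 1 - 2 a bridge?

No

After removing 1 - 2, the path 1-5-2 still connects them, so the edge is not a bridge.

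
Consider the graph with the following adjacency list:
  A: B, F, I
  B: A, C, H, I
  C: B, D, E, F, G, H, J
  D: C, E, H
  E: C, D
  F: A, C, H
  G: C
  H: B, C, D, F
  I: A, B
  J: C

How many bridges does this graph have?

2

The edges on the cycle H-B-I-A-F-H are not bridges since each lies on that cycle.
But removing C-G disconnects C from G; removing C-J disconnects C from J — these are bridges.
That makes 2 bridges.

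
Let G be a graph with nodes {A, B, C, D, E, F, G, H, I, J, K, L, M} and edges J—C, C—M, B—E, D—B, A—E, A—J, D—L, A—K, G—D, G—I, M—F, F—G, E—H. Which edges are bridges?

The edges on the cycle A-J-C-M-F-G-D-B-E-A are not bridges since each lies on that cycle.
But removing E—H disconnects E from H; removing I—G disconnects I from G; removing L—D disconnects L from D; removing A—K disconnects A from K — these are bridges.

A-K, D-L, E-H, G-I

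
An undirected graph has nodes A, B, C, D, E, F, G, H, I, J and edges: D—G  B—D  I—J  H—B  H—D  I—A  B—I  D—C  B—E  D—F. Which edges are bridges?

The edges on the cycle H-B-D-H are not bridges since each lies on that cycle.
But removing B—E disconnects B from E; removing D—G disconnects D from G; removing I—J disconnects I from J; removing B—I disconnects B from I — these are bridges.
In total 7 edges are bridges.

A-I, B-E, B-I, C-D, D-F, D-G, I-J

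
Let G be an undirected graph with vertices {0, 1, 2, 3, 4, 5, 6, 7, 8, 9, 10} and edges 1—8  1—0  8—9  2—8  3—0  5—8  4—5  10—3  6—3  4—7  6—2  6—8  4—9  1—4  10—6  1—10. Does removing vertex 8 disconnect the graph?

No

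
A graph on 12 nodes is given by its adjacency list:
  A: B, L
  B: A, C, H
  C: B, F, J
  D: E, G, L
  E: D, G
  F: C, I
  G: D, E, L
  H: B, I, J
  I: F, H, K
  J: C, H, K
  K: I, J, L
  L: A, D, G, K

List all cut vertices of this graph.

L

Removing L increases the component count from 1 to 2, so L is a cut vertex.
By contrast removing D leaves 1 component; it is not a cut vertex. No other vertex is a cut vertex either.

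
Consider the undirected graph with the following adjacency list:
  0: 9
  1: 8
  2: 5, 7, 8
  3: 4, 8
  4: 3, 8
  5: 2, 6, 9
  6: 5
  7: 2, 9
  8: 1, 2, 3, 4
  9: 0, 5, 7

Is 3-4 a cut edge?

No

After removing 3-4, the path 3-8-4 still connects them, so the edge is not a bridge.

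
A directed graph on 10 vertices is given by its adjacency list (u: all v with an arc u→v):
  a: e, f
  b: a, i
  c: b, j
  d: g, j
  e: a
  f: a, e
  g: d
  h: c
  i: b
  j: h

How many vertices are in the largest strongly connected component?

{c, h, j} are all mutually reachable — one SCC of size 3.
{a, e, f} are all mutually reachable — one SCC of size 3.
{b, i} are all mutually reachable — one SCC of size 2.
{d, g} are all mutually reachable — one SCC of size 2.
The largest has 3 vertices.

3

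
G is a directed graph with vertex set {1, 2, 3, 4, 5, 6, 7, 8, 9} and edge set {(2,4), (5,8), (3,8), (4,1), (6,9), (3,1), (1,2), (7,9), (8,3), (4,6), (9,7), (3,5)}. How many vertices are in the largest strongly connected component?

{1, 2, 4} are all mutually reachable — one SCC of size 3.
{3, 5, 8} are all mutually reachable — one SCC of size 3.
{7, 9} are all mutually reachable — one SCC of size 2.
{6} is an SCC by itself.
The largest has 3 vertices.

3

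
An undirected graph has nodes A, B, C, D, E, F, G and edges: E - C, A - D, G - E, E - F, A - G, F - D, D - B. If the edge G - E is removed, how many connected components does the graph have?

G and E are still connected via G-A-D-F-E, so the component count stays at 1.

1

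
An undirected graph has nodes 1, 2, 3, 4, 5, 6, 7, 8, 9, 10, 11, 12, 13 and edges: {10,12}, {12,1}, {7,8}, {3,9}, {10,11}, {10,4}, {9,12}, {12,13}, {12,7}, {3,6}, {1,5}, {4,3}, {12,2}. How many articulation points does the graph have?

Removing 1 increases the component count from 1 to 2, so 1 is a cut vertex.
Removing 3 increases the component count from 1 to 2, so 3 is a cut vertex.
Removing 7 increases the component count from 1 to 2, so 7 is a cut vertex.
Likewise 10, 12 are cut vertices.
By contrast removing 2 leaves 1 component; it is not a cut vertex. No other vertex is a cut vertex either.

5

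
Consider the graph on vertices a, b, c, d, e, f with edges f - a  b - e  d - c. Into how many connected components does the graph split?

3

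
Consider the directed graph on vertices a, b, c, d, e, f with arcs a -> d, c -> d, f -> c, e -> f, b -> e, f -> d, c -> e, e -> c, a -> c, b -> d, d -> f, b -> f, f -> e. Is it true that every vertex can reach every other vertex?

No

There is no directed path from e to b, so the graph is not strongly connected.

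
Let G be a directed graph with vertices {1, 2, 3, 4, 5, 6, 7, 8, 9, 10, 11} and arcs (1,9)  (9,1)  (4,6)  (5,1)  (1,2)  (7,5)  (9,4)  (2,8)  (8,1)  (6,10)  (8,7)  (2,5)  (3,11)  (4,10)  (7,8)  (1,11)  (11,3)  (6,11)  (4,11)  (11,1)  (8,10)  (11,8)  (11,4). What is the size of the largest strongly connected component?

{1, 2, 3, 4, 5, 6, 7, 8, 9, 11} are all mutually reachable — one SCC of size 10.
{10} is an SCC by itself.
The largest has 10 vertices.

10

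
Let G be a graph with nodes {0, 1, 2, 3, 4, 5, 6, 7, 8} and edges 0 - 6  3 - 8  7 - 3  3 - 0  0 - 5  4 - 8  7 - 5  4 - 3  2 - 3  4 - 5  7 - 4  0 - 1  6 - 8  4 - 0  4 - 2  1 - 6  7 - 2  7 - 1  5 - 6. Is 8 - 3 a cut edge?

After removing 8 - 3, the path 8-4-3 still connects them, so the edge is not a bridge.

No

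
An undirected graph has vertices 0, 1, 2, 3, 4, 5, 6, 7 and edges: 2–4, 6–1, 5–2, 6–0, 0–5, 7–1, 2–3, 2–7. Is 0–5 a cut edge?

After removing 0–5, the path 0-6-1-7-2-5 still connects them, so the edge is not a bridge.

No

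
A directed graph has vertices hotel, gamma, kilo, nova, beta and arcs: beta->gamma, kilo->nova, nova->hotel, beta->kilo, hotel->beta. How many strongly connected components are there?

2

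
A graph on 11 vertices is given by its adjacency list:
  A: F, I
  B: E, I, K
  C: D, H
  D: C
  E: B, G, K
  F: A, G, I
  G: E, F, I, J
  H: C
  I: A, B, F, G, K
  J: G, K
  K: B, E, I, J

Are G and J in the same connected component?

From G we can reach A, B, E, F, G, I, J, K, which includes J.

Yes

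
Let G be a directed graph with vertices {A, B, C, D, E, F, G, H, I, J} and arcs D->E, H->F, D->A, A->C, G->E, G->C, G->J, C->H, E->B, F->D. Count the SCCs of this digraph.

6

{A, C, D, F, H} are all mutually reachable — one SCC of size 5.
{G} is an SCC by itself.
{B} is an SCC by itself.
{I} is an SCC by itself.
{E} is an SCC by itself.
(and 1 more singleton SCC)
That gives 6 strongly connected components.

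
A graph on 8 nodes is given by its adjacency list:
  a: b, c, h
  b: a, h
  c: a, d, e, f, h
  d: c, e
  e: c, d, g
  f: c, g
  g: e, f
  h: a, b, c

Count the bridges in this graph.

0

The edges on the cycle c-h-b-a-c are not bridges since each lies on that cycle.
Every edge lies on some cycle, so there are no bridges.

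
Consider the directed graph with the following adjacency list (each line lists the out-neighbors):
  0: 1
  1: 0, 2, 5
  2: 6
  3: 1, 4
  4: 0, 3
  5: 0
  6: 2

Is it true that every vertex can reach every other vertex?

There is no directed path from 2 to 4, so the graph is not strongly connected.

No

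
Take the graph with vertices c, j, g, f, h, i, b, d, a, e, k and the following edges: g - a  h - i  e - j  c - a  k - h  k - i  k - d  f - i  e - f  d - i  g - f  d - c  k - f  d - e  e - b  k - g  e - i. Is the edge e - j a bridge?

Yes

Removing e - j leaves no path between e and j: the component count goes from 1 to 2. So it is a bridge.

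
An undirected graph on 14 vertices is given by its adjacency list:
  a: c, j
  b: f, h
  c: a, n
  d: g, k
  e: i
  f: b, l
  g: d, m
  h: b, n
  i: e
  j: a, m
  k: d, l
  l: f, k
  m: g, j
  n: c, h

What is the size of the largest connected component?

Starting from e we can reach e, i. That is one component of size 2.
Starting from a we can reach a, b, c, d, f, g, h, j, k, l, m, n. That is one component of size 12.
The largest has 12 vertices.

12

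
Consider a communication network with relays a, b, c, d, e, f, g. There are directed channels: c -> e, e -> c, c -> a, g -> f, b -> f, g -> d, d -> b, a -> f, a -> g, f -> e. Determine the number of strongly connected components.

1

{a, b, c, d, e, f, g} are all mutually reachable — one SCC of size 7.
That gives 1 strongly connected component.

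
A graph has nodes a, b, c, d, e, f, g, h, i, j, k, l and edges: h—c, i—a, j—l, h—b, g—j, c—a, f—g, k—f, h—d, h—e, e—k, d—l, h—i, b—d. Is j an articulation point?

No

Deleting j leaves 1 component (was 1) (its neighbors g, l remain connected to each other), so j is not a cut vertex.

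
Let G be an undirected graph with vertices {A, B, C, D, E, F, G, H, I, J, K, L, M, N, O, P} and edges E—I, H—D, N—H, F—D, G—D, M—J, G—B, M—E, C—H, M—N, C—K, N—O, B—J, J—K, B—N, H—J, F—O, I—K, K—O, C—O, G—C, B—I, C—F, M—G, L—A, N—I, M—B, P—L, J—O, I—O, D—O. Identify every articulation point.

L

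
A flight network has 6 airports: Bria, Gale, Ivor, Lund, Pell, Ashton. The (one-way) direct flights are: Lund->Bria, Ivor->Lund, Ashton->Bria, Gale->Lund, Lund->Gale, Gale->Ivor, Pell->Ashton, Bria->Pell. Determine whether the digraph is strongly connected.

No

There is no directed path from Ashton to Lund, so the graph is not strongly connected.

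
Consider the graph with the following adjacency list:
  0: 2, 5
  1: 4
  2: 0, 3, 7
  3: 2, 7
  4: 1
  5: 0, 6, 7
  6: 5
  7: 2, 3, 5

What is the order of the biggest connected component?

6

Starting from 1 we can reach 1, 4. That is one component of size 2.
Starting from 0 we can reach 0, 2, 3, 5, 6, 7. That is one component of size 6.
The largest has 6 vertices.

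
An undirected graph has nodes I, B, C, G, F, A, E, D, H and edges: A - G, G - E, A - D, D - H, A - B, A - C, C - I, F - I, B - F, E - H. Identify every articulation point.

A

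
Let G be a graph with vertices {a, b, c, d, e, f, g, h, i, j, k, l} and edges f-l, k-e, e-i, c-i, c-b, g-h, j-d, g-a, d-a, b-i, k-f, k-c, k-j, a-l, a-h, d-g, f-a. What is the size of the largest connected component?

Starting from a we can reach a, b, c, d, e, f, g, h, i, j, k, l. That is one component of size 12.
The largest has 12 vertices.

12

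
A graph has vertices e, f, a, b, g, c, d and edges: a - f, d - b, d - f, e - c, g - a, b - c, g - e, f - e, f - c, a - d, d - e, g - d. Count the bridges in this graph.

0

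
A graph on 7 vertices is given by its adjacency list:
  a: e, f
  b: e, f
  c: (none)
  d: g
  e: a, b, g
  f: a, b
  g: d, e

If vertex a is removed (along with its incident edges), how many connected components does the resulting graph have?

2

With a gone, the remaining components are: {c}; {b, d, e, f, g}.
That is 2 components.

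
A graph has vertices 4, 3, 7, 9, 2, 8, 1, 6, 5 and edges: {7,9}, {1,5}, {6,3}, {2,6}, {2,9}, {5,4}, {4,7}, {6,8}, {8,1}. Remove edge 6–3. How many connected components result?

2

Before removal there is 1 component.
6–3 is a bridge — removing it separates 6's side from 3's side.
After removal: 2 components.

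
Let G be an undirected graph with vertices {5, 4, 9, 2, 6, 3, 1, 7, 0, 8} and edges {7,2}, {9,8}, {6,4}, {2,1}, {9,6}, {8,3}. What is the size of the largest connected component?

0 is isolated — a component by itself.
5 is isolated — a component by itself.
Starting from 1 we can reach 1, 2, 7. That is one component of size 3.
Starting from 3 we can reach 3, 4, 6, 8, 9. That is one component of size 5.
The largest has 5 vertices.

5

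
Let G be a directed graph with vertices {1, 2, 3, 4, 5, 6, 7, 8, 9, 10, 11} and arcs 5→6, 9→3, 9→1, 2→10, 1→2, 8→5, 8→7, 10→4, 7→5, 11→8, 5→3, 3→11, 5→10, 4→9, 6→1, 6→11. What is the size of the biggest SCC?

11

{1, 2, 3, 4, 5, 6, 7, 8, 9, 10, 11} are all mutually reachable — one SCC of size 11.
The largest has 11 vertices.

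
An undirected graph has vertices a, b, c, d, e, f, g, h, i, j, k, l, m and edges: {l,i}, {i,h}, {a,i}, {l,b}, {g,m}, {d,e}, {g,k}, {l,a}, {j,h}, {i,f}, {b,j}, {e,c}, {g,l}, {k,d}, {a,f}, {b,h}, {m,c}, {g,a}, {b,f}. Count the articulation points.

Removing g increases the component count from 1 to 2, so g is a cut vertex.
By contrast removing f leaves 1 component; it is not a cut vertex. No other vertex is a cut vertex either.

1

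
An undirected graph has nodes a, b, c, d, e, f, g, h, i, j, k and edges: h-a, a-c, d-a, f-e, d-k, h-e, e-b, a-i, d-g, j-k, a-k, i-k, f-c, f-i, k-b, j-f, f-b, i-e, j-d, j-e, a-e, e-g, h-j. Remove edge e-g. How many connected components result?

e and g are still connected via e-j-d-g, so the component count stays at 1.

1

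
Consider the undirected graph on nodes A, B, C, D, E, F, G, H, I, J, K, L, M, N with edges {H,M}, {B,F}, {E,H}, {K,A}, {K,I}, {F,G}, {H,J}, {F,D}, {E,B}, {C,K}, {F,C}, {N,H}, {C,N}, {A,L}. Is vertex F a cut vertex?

Yes

Deleting F raises the number of components from 1 to 3, so F is a cut vertex.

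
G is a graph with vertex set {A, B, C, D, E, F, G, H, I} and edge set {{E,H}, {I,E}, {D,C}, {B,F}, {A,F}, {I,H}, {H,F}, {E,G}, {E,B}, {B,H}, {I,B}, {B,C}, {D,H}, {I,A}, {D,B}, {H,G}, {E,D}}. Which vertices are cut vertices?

none

Removing F, for instance, still leaves 1 component. No single vertex removal increases the component count — the graph has no articulation points.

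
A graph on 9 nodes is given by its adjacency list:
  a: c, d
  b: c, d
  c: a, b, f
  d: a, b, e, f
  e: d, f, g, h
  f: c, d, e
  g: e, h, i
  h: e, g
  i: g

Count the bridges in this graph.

1

The edges on the cycle e-h-g-e are not bridges since each lies on that cycle.
But removing i-g disconnects i from g — this is a bridge.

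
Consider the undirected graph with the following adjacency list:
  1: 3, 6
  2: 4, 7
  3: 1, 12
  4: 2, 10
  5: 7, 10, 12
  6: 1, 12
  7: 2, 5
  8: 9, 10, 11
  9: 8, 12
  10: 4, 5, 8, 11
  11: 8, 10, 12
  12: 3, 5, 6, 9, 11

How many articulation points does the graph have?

1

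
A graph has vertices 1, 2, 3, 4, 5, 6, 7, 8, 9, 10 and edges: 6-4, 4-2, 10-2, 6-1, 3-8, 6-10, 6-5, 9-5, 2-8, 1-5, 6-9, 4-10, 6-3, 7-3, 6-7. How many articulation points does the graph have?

1

Removing 6 increases the component count from 1 to 2, so 6 is a cut vertex.
By contrast removing 10 leaves 1 component; it is not a cut vertex. No other vertex is a cut vertex either.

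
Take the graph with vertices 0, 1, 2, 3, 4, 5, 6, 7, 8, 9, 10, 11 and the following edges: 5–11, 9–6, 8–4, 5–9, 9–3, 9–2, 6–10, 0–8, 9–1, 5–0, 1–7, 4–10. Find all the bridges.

1-7, 1-9, 11-5, 2-9, 3-9

The edges on the cycle 5-0-8-4-10-6-9-5 are not bridges since each lies on that cycle.
But removing 1–7 disconnects 1 from 7; removing 3–9 disconnects 3 from 9; removing 5–11 disconnects 5 from 11; removing 2–9 disconnects 2 from 9 — these are bridges.
In total 5 edges are bridges.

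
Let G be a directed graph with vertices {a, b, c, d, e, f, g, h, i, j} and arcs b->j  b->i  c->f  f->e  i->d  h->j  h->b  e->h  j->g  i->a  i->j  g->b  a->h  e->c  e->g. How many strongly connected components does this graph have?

3

{a, b, g, h, i, j} are all mutually reachable — one SCC of size 6.
{c, e, f} are all mutually reachable — one SCC of size 3.
{d} is an SCC by itself.
That gives 3 strongly connected components.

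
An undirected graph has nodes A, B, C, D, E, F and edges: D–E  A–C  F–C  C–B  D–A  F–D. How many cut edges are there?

2

The edges on the cycle F-D-A-C-F are not bridges since each lies on that cycle.
But removing C–B disconnects C from B; removing D–E disconnects D from E — these are bridges.
That makes 2 bridges.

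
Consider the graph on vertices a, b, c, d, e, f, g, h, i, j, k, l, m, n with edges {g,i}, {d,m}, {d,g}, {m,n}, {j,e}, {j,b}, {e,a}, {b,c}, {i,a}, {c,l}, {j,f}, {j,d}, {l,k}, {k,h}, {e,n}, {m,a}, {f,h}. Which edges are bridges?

none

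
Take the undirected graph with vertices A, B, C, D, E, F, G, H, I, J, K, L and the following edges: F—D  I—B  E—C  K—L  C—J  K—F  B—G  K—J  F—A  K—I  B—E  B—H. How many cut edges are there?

The edges on the cycle K-I-B-E-C-J-K are not bridges since each lies on that cycle.
But removing G—B disconnects G from B; removing K—L disconnects K from L; removing A—F disconnects A from F; removing K—F disconnects K from F — these are bridges.
In total 6 edges are bridges.

6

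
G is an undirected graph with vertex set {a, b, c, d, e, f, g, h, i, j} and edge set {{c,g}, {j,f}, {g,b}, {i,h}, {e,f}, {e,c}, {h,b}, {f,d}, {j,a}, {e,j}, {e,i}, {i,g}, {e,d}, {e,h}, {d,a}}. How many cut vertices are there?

Removing e increases the component count from 1 to 2, so e is a cut vertex.
By contrast removing d leaves 1 component; it is not a cut vertex. No other vertex is a cut vertex either.

1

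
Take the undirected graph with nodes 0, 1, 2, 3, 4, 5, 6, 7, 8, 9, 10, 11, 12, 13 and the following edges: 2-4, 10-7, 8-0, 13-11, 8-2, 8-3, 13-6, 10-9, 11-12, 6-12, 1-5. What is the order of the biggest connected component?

5

Starting from 1 we can reach 1, 5. That is one component of size 2.
Starting from 7 we can reach 7, 9, 10. That is one component of size 3.
Starting from 6 we can reach 6, 11, 12, 13. That is one component of size 4.
Starting from 0 we can reach 0, 2, 3, 4, 8. That is one component of size 5.
The largest has 5 vertices.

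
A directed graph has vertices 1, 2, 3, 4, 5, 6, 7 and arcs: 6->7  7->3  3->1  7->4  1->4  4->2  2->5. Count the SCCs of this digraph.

{5} is an SCC by itself.
{3} is an SCC by itself.
{6} is an SCC by itself.
{1} is an SCC by itself.
{7} is an SCC by itself.
(and 2 more singleton SCCs)
That gives 7 strongly connected components.

7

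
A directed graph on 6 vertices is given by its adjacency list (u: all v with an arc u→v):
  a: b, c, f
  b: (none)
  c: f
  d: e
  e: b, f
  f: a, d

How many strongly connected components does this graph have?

{a, c, d, e, f} are all mutually reachable — one SCC of size 5.
{b} is an SCC by itself.
That gives 2 strongly connected components.

2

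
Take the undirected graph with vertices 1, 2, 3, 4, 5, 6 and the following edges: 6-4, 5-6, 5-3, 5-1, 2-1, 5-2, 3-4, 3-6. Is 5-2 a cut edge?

After removing 5-2, the path 5-1-2 still connects them, so the edge is not a bridge.

No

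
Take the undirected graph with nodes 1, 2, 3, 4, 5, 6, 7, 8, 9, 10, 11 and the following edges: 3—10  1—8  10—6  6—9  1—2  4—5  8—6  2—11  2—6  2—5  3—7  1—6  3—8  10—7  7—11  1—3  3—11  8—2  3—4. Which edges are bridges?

The edges on the cycle 1-3-10-6-2-8-1 are not bridges since each lies on that cycle.
But removing 6—9 disconnects 6 from 9 — this is a bridge.

6-9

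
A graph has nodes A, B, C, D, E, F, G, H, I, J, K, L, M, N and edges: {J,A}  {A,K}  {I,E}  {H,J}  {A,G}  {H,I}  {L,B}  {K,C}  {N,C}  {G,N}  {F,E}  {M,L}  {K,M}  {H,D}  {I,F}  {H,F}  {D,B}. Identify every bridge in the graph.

none

The edges on the cycle A-G-N-C-K-A are not bridges since each lies on that cycle.
Every edge lies on some cycle, so there are no bridges.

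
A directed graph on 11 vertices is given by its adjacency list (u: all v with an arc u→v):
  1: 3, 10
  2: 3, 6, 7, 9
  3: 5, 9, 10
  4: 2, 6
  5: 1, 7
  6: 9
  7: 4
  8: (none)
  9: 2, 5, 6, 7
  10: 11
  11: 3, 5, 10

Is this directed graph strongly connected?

No

There is no directed path from 7 to 8, so the graph is not strongly connected.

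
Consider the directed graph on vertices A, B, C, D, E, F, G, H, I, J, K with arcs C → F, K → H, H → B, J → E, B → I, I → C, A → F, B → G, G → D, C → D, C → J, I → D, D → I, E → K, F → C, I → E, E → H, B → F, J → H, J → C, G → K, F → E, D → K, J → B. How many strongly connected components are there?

2

{B, C, D, E, F, G, H, I, J, K} are all mutually reachable — one SCC of size 10.
{A} is an SCC by itself.
That gives 2 strongly connected components.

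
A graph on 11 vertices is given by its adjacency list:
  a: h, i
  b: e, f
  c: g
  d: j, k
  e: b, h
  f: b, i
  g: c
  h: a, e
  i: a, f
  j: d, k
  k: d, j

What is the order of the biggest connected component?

6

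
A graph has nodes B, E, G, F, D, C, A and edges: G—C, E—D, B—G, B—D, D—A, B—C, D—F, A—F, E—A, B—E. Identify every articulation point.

Removing B increases the component count from 1 to 2, so B is a cut vertex.
By contrast removing G leaves 1 component; it is not a cut vertex. No other vertex is a cut vertex either.

B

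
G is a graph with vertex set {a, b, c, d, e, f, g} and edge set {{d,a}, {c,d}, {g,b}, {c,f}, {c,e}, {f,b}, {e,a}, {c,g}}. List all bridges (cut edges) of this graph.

none

The edges on the cycle c-d-a-e-c are not bridges since each lies on that cycle.
Every edge lies on some cycle, so there are no bridges.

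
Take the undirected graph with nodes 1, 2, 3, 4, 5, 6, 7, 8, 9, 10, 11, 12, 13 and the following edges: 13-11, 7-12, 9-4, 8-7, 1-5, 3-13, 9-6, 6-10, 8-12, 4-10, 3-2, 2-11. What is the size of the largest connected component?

4

Starting from 1 we can reach 1, 5. That is one component of size 2.
Starting from 7 we can reach 7, 8, 12. That is one component of size 3.
Starting from 4 we can reach 4, 6, 9, 10. That is one component of size 4.
Starting from 2 we can reach 2, 3, 11, 13. That is one component of size 4.
The largest has 4 vertices.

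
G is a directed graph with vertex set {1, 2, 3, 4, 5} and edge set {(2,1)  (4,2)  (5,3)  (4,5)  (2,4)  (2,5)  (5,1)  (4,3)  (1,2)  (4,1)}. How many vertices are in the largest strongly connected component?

4

{1, 2, 4, 5} are all mutually reachable — one SCC of size 4.
{3} is an SCC by itself.
The largest has 4 vertices.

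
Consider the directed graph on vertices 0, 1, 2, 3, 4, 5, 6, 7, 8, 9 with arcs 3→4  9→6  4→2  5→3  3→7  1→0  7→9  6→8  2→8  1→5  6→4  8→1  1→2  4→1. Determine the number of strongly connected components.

{1, 2, 3, 4, 5, 6, 7, 8, 9} are all mutually reachable — one SCC of size 9.
{0} is an SCC by itself.
That gives 2 strongly connected components.

2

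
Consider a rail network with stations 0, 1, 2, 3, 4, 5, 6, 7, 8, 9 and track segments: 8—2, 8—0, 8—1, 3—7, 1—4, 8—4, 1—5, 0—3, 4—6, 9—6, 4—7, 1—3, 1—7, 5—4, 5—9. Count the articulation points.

1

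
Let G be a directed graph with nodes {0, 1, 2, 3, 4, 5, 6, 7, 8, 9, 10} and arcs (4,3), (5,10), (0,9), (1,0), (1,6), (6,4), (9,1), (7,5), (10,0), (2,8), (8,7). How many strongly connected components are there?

9

{0, 1, 9} are all mutually reachable — one SCC of size 3.
{10} is an SCC by itself.
{7} is an SCC by itself.
{8} is an SCC by itself.
{3} is an SCC by itself.
(and 4 more singleton SCCs)
That gives 9 strongly connected components.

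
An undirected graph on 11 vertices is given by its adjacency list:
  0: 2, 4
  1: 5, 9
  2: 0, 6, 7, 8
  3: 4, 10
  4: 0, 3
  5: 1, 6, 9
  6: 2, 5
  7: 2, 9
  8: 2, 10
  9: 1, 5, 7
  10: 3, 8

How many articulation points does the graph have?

1

Removing 2 increases the component count from 1 to 2, so 2 is a cut vertex.
By contrast removing 9 leaves 1 component; it is not a cut vertex. No other vertex is a cut vertex either.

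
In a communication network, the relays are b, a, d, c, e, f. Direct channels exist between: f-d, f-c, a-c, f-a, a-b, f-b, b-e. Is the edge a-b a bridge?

No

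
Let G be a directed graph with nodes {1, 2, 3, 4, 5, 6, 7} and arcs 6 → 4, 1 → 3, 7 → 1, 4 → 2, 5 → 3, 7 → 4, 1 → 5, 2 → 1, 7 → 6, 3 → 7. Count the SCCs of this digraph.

1

{1, 2, 3, 4, 5, 6, 7} are all mutually reachable — one SCC of size 7.
That gives 1 strongly connected component.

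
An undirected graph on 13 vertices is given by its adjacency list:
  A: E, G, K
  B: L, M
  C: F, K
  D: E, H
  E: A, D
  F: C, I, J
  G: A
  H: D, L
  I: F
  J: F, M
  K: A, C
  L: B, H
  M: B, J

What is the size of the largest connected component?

13

Starting from A we can reach A, B, C, D, E, F, G, H, I, J, K, L, M. That is one component of size 13.
The largest has 13 vertices.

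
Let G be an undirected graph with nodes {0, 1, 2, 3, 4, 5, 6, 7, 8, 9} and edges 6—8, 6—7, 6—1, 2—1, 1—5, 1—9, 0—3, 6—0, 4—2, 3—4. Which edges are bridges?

The edges on the cycle 6-0-3-4-2-1-6 are not bridges since each lies on that cycle.
But removing 6—7 disconnects 6 from 7; removing 6—8 disconnects 6 from 8; removing 5—1 disconnects 5 from 1; removing 9—1 disconnects 9 from 1 — these are bridges.

1-5, 1-9, 6-7, 6-8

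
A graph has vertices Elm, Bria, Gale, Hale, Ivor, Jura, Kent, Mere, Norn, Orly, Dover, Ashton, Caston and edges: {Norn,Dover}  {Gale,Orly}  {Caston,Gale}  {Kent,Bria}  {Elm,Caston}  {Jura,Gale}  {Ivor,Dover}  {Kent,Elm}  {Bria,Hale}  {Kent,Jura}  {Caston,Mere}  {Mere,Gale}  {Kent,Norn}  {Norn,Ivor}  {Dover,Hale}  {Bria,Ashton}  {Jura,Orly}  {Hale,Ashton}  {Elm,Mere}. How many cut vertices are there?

1

Removing Kent increases the component count from 1 to 2, so Kent is a cut vertex.
By contrast removing Mere leaves 1 component; it is not a cut vertex. No other vertex is a cut vertex either.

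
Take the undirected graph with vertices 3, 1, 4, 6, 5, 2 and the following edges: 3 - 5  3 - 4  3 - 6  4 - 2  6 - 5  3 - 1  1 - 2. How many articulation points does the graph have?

1

Removing 3 increases the component count from 1 to 2, so 3 is a cut vertex.
By contrast removing 1 leaves 1 component; it is not a cut vertex. No other vertex is a cut vertex either.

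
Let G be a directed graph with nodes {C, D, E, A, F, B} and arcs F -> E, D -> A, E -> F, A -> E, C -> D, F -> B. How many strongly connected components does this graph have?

5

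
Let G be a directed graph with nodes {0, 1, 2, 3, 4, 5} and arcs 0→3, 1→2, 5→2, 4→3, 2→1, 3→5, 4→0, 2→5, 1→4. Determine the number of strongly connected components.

{0, 1, 2, 3, 4, 5} are all mutually reachable — one SCC of size 6.
That gives 1 strongly connected component.

1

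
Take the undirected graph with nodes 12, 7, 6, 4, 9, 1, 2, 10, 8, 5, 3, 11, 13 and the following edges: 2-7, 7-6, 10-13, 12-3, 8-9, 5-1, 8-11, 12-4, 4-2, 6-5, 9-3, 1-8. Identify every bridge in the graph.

10-13, 11-8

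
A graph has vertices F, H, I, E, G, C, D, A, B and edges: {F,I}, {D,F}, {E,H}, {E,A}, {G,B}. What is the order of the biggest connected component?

3

C is isolated — a component by itself.
Starting from B we can reach B, G. That is one component of size 2.
Starting from D we can reach D, F, I. That is one component of size 3.
Starting from A we can reach A, E, H. That is one component of size 3.
The largest has 3 vertices.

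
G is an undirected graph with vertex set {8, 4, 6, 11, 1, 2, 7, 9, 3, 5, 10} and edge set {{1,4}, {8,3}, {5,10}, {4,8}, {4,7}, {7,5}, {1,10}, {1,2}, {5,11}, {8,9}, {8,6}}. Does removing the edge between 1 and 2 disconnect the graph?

Removing 1 - 2 leaves no path between 1 and 2: the component count goes from 1 to 2. So it is a bridge.

Yes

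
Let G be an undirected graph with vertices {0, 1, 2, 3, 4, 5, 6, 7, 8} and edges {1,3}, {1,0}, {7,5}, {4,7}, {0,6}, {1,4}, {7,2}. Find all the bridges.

removing 5 - 7 disconnects 5 from 7; removing 2 - 7 disconnects 2 from 7; removing 7 - 4 disconnects 7 from 4; removing 6 - 0 disconnects 6 from 0 — these are bridges.
In total 7 edges are bridges.

0-1, 0-6, 1-3, 1-4, 2-7, 4-7, 5-7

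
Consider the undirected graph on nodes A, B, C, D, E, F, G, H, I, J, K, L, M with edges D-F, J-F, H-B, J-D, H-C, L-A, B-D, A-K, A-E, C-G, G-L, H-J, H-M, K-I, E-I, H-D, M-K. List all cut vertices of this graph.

Removing H increases the component count from 1 to 2, so H is a cut vertex.
By contrast removing G leaves 1 component; it is not a cut vertex. No other vertex is a cut vertex either.

H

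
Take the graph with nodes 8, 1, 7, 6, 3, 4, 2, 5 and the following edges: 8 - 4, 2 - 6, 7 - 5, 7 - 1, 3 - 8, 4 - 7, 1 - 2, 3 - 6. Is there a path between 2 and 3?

From 2 we can reach 1, 2, 3, 4, 5, 6, 7, 8, which includes 3.

Yes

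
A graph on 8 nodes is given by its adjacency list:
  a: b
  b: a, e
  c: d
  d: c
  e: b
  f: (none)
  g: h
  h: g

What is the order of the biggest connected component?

3

f is isolated — a component by itself.
Starting from c we can reach c, d. That is one component of size 2.
Starting from g we can reach g, h. That is one component of size 2.
Starting from a we can reach a, b, e. That is one component of size 3.
The largest has 3 vertices.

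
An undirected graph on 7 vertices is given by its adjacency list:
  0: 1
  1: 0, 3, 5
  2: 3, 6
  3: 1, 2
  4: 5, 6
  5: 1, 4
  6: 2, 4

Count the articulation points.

Removing 1 increases the component count from 1 to 2, so 1 is a cut vertex.
By contrast removing 6 leaves 1 component; it is not a cut vertex. No other vertex is a cut vertex either.

1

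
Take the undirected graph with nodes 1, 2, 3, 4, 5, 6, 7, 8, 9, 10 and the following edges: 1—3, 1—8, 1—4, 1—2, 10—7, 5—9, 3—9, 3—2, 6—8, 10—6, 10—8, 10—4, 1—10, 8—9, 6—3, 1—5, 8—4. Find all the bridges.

10-7

The edges on the cycle 1-10-6-3-2-1 are not bridges since each lies on that cycle.
But removing 7—10 disconnects 7 from 10 — this is a bridge.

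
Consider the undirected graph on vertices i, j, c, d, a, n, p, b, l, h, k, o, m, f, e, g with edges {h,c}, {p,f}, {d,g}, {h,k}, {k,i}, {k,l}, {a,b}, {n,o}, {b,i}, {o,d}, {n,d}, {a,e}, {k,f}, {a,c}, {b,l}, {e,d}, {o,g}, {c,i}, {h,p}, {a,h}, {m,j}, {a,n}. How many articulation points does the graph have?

1

Removing a increases the component count from 2 to 3, so a is a cut vertex.
By contrast removing l leaves 2 components; it is not a cut vertex. No other vertex is a cut vertex either.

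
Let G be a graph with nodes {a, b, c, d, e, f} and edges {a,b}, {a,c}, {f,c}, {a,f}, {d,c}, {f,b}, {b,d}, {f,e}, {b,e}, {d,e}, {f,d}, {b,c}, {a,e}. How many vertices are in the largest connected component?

6

Starting from a we can reach a, b, c, d, e, f. That is one component of size 6.
The largest has 6 vertices.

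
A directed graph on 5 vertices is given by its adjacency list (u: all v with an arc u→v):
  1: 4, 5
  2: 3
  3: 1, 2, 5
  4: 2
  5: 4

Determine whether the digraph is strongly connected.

From 2 we can reach every vertex (1, 2, 3, 4, 5), and every vertex can reach 2 (1, 2, 3, 4, 5). So the whole graph is one strongly connected component.

Yes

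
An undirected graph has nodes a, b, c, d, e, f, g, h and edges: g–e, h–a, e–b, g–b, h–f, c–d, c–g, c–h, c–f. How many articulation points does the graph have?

Removing c increases the component count from 1 to 3, so c is a cut vertex.
Removing g increases the component count from 1 to 2, so g is a cut vertex.
Removing h increases the component count from 1 to 2, so h is a cut vertex.
By contrast removing b leaves 1 component; it is not a cut vertex. No other vertex is a cut vertex either.

3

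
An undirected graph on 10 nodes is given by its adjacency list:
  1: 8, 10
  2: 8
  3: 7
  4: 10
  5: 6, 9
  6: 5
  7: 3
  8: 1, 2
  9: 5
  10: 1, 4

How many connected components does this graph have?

3

Starting from 3 we can reach 3, 7. That is one component of size 2.
Starting from 5 we can reach 5, 6, 9. That is one component of size 3.
Starting from 1 we can reach 1, 2, 4, 8, 10. That is one component of size 5.
Total: 3 components.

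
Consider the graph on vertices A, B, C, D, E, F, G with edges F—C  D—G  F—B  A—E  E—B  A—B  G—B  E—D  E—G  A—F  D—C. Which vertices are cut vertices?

Removing D, for instance, still leaves 1 component. No single vertex removal increases the component count — the graph has no articulation points.

none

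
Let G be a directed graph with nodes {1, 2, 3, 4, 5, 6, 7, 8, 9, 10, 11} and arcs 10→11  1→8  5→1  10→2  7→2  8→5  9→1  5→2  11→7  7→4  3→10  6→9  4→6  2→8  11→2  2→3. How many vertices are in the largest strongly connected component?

{1, 2, 3, 4, 5, 6, 7, 8, 9, 10, 11} are all mutually reachable — one SCC of size 11.
The largest has 11 vertices.

11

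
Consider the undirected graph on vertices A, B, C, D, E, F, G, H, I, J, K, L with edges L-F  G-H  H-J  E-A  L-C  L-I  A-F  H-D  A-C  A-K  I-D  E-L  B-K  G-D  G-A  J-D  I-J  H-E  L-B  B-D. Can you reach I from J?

From J we can reach A, B, C, D, E, F, G, H, I, J, K, L, which includes I.

Yes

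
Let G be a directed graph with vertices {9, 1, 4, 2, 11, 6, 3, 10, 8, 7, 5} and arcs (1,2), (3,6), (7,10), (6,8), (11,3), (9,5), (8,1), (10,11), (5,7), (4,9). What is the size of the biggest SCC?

1

{3} is an SCC by itself.
{8} is an SCC by itself.
{10} is an SCC by itself.
{4} is an SCC by itself.
{6} is an SCC by itself.
(and 6 more singleton SCCs)
The largest has 1 vertex.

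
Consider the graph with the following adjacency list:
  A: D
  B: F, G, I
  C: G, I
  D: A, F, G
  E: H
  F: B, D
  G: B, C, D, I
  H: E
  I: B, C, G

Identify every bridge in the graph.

A-D, E-H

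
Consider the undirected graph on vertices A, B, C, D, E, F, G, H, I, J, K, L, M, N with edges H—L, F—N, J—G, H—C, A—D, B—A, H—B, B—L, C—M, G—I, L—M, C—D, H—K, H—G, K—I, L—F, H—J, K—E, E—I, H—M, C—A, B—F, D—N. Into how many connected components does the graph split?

Starting from A we can reach A, B, C, D, E, F, G, H, I, J, K, L, M, N. That is one component of size 14.
Total: 1 component.

1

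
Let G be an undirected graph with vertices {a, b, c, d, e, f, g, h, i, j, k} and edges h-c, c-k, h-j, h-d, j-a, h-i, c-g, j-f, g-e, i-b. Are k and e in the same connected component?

Yes

From k we can reach a, b, c, d, e, f, g, h, i, j, k, which includes e.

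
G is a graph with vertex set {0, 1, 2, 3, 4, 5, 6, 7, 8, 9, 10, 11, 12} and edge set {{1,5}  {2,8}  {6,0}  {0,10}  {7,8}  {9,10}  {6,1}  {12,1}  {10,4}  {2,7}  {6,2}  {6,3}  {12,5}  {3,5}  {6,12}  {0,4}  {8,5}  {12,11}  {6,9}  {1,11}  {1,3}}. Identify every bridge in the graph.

none

The edges on the cycle 6-9-10-4-0-6 are not bridges since each lies on that cycle.
Every edge lies on some cycle, so there are no bridges.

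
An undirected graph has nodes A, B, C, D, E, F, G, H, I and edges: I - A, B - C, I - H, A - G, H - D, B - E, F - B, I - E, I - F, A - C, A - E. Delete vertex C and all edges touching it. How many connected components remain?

1

With C gone, the remaining components are: {A, B, D, E, F, G, H, I}.
That is 1 component.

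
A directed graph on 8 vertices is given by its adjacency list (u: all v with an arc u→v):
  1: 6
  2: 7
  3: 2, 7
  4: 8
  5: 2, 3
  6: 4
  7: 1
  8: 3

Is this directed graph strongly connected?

No

There is no directed path from 4 to 5, so the graph is not strongly connected.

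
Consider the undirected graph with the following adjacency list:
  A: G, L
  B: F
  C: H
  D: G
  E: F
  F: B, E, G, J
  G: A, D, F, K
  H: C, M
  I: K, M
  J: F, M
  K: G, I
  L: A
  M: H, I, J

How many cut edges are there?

The edges on the cycle G-F-J-M-I-K-G are not bridges since each lies on that cycle.
But removing F-B disconnects F from B; removing G-A disconnects G from A; removing H-C disconnects H from C; removing H-M disconnects H from M — these are bridges.
In total 7 edges are bridges.

7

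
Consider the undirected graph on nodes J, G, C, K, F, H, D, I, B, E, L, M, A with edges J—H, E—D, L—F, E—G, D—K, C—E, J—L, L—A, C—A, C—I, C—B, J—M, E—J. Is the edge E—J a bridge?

After removing E—J, the path E-C-A-L-J still connects them, so the edge is not a bridge.

No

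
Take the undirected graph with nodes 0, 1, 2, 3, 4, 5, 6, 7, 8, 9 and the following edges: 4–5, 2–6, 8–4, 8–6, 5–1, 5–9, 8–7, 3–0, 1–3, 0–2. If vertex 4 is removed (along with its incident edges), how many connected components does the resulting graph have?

1

With 4 gone, the remaining components are: {0, 1, 2, 3, 5, 6, 7, 8, 9}.
That is 1 component.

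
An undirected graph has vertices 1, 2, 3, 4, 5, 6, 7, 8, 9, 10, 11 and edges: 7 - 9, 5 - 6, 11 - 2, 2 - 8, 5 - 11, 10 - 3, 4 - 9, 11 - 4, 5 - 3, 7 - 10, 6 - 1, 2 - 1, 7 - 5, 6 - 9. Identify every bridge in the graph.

2-8

The edges on the cycle 5-6-1-2-11-5 are not bridges since each lies on that cycle.
But removing 2 - 8 disconnects 2 from 8 — this is a bridge.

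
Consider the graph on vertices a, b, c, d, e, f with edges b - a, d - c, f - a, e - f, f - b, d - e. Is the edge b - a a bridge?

No

After removing b - a, the path b-f-a still connects them, so the edge is not a bridge.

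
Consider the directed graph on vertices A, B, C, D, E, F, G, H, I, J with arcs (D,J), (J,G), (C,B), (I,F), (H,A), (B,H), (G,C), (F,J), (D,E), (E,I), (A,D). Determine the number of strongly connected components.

{A, B, C, D, E, F, G, H, I, J} are all mutually reachable — one SCC of size 10.
That gives 1 strongly connected component.

1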